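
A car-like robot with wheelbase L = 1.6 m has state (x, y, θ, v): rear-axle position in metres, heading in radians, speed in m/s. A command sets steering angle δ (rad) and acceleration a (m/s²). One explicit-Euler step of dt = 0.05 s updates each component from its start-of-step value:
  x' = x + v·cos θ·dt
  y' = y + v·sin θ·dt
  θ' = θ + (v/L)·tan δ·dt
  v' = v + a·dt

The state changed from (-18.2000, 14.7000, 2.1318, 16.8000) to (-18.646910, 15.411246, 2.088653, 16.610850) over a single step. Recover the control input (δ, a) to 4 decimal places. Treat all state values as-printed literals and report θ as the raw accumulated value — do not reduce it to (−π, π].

δ = -0.0820, a = -3.7830

a = (v'−v)/dt = (-0.189150)/0.05 = -3.7830
Δθ = θ'−θ = -0.043147;  (v·dt/L) = 16.8000·0.05/1.6 = 0.525000
tan δ = Δθ·L/(v·dt) = -0.082185  →  δ = -0.0820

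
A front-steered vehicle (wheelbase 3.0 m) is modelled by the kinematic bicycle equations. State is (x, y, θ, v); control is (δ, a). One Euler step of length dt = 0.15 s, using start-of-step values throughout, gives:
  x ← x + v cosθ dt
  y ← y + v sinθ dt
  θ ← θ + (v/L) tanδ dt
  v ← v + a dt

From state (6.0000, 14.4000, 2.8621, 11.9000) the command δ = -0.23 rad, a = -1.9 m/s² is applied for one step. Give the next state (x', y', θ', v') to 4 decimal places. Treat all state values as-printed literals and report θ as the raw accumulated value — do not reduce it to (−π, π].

x' = 6.0000 + 11.9000·cos(2.8621)·0.15 = 4.2843
y' = 14.4000 + 11.9000·sin(2.8621)·0.15 = 14.8924
θ' = 2.8621 + (11.9000/3.0)·tan(-0.23)·0.15 = 2.7228
v' = 11.9000 − 1.9000·0.15 = 11.6150

(4.2843, 14.8924, 2.7228, 11.6150)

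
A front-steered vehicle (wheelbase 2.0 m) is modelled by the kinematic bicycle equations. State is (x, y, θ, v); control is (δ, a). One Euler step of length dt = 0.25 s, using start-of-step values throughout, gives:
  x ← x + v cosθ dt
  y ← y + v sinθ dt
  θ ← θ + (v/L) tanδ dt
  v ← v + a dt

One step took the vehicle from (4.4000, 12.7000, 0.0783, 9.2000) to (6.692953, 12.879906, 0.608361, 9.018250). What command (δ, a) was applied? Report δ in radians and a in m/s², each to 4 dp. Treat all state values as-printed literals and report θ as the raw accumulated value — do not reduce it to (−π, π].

a = (v'−v)/dt = (-0.181750)/0.25 = -0.7270
Δθ = θ'−θ = 0.530061;  (v·dt/L) = 9.2000·0.25/2.0 = 1.150000
tan δ = Δθ·L/(v·dt) = 0.460923  →  δ = 0.4319

δ = 0.4319, a = -0.7270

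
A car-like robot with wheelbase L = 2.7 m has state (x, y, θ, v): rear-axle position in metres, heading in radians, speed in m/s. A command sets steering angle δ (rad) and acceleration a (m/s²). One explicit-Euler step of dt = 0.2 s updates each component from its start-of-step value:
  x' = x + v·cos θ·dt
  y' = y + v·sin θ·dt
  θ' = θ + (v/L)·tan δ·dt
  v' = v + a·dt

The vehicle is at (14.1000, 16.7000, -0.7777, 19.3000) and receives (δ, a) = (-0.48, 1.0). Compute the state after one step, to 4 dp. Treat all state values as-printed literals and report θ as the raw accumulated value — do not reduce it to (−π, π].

(16.8504, 13.9917, -1.5220, 19.5000)

x' = 14.1000 + 19.3000·cos(-0.7777)·0.2 = 16.8504
y' = 16.7000 + 19.3000·sin(-0.7777)·0.2 = 13.9917
θ' = -0.7777 + (19.3000/2.7)·tan(-0.48)·0.2 = -1.5220
v' = 19.3000 + 1.0000·0.2 = 19.5000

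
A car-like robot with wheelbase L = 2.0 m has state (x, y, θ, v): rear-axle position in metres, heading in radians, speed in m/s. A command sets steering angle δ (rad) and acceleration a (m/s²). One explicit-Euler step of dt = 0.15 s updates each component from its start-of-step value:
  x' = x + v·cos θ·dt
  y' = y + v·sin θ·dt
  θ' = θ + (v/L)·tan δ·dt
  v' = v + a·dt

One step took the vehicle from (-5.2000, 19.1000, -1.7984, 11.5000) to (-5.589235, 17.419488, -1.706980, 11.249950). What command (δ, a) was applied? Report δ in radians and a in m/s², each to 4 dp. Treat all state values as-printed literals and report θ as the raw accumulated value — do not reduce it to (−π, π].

a = (v'−v)/dt = (-0.250050)/0.15 = -1.6670
Δθ = θ'−θ = 0.091420;  (v·dt/L) = 11.5000·0.15/2.0 = 0.862500
tan δ = Δθ·L/(v·dt) = 0.105994  →  δ = 0.1056

δ = 0.1056, a = -1.6670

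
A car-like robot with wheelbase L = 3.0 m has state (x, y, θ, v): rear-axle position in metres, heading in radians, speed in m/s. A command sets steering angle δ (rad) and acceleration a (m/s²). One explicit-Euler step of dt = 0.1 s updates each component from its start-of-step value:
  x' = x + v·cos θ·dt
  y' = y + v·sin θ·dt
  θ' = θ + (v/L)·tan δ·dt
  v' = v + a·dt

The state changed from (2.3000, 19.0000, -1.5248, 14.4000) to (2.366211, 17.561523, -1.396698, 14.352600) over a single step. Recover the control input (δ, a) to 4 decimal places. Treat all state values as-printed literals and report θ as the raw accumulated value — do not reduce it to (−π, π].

a = (v'−v)/dt = (-0.047400)/0.1 = -0.4740
Δθ = θ'−θ = 0.128102;  (v·dt/L) = 14.4000·0.1/3.0 = 0.480000
tan δ = Δθ·L/(v·dt) = 0.266879  →  δ = 0.2608

δ = 0.2608, a = -0.4740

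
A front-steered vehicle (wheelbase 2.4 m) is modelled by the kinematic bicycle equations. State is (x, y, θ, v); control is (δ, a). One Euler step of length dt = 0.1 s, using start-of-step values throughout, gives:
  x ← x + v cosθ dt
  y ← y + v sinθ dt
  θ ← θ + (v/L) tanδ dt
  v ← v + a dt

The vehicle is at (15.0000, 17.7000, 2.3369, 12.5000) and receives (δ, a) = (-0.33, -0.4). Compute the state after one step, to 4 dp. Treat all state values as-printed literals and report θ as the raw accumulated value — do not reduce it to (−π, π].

(14.1333, 18.6008, 2.1585, 12.4600)

x' = 15.0000 + 12.5000·cos(2.3369)·0.1 = 14.1333
y' = 17.7000 + 12.5000·sin(2.3369)·0.1 = 18.6008
θ' = 2.3369 + (12.5000/2.4)·tan(-0.33)·0.1 = 2.1585
v' = 12.5000 − 0.4000·0.1 = 12.4600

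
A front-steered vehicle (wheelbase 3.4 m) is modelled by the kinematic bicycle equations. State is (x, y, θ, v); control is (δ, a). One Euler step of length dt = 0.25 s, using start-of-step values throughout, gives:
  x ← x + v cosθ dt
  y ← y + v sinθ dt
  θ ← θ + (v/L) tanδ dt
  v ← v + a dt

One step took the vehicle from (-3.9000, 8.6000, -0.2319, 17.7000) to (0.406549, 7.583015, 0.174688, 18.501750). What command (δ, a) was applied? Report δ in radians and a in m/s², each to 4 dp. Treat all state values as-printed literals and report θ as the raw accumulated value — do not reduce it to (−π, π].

a = (v'−v)/dt = (0.801750)/0.25 = 3.2070
Δθ = θ'−θ = 0.406588;  (v·dt/L) = 17.7000·0.25/3.4 = 1.301471
tan δ = Δθ·L/(v·dt) = 0.312407  →  δ = 0.3028

δ = 0.3028, a = 3.2070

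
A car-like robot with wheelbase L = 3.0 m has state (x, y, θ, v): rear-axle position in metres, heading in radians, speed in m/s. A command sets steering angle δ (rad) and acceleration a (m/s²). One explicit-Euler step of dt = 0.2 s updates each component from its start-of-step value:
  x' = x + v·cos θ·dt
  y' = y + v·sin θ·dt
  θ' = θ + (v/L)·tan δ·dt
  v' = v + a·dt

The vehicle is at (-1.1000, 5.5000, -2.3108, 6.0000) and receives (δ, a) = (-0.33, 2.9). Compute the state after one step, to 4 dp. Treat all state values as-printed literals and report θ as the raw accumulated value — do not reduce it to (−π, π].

(-1.9091, 4.6138, -2.4478, 6.5800)

x' = -1.1000 + 6.0000·cos(-2.3108)·0.2 = -1.9091
y' = 5.5000 + 6.0000·sin(-2.3108)·0.2 = 4.6138
θ' = -2.3108 + (6.0000/3.0)·tan(-0.33)·0.2 = -2.4478
v' = 6.0000 + 2.9000·0.2 = 6.5800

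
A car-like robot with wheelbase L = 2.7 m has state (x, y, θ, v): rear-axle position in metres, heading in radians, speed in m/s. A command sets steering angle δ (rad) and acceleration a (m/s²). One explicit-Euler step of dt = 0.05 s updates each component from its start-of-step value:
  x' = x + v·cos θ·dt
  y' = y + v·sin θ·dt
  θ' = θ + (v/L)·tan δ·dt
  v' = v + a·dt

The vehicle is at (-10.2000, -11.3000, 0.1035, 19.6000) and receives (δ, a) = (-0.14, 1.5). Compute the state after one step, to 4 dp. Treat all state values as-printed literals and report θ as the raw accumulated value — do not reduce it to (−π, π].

x' = -10.2000 + 19.6000·cos(0.1035)·0.05 = -9.2252
y' = -11.3000 + 19.6000·sin(0.1035)·0.05 = -11.1988
θ' = 0.1035 + (19.6000/2.7)·tan(-0.14)·0.05 = 0.0524
v' = 19.6000 + 1.5000·0.05 = 19.6750

(-9.2252, -11.1988, 0.0524, 19.6750)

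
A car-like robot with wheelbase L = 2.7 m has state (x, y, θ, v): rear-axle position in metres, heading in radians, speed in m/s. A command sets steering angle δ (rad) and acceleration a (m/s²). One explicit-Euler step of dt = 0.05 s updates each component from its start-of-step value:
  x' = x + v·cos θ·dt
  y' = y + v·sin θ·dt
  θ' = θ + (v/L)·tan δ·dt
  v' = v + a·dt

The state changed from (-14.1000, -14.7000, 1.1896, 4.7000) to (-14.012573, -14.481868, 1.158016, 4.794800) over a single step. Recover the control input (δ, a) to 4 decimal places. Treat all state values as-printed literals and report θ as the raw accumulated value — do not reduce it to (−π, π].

a = (v'−v)/dt = (0.094800)/0.05 = 1.8960
Δθ = θ'−θ = -0.031584;  (v·dt/L) = 4.7000·0.05/2.7 = 0.087037
tan δ = Δθ·L/(v·dt) = -0.362880  →  δ = -0.3481

δ = -0.3481, a = 1.8960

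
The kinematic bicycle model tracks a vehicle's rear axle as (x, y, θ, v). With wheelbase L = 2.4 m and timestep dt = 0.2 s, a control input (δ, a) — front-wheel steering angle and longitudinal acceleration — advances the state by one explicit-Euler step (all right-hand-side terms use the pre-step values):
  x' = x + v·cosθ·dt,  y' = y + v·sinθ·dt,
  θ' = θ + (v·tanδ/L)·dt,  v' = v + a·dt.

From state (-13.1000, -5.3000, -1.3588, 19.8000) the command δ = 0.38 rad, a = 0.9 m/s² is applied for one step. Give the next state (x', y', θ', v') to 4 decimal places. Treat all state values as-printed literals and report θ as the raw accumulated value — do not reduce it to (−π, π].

x' = -13.1000 + 19.8000·cos(-1.3588)·0.2 = -12.2668
y' = -5.3000 + 19.8000·sin(-1.3588)·0.2 = -9.1713
θ' = -1.3588 + (19.8000/2.4)·tan(0.38)·0.2 = -0.6998
v' = 19.8000 + 0.9000·0.2 = 19.9800

(-12.2668, -9.1713, -0.6998, 19.9800)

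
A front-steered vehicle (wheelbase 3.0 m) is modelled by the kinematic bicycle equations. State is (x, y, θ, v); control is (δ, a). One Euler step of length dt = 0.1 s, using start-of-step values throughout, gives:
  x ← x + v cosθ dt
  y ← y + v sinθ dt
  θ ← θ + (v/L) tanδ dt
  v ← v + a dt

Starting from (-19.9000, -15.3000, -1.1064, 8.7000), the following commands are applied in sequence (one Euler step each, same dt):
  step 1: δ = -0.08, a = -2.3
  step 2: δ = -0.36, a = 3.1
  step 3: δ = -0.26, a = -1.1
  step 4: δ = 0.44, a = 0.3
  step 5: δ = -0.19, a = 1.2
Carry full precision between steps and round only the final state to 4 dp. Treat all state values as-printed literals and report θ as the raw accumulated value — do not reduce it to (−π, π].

after step 1 (δ=-0.08, a=-2.3): (-19.510342, -16.077860, -1.129650, 8.470000)
after step 2 (δ=-0.36, a=3.1): (-19.148692, -16.843771, -1.235921, 8.780000)
after step 3 (δ=-0.26, a=-1.1): (-18.860136, -17.672999, -1.313776, 8.670000)
after step 4 (δ=0.44, a=0.3): (-18.639745, -18.511519, -1.177721, 8.700000)
after step 5 (δ=-0.19, a=1.2): (-18.306508, -19.315169, -1.233494, 8.820000)

(-18.3065, -19.3152, -1.2335, 8.8200)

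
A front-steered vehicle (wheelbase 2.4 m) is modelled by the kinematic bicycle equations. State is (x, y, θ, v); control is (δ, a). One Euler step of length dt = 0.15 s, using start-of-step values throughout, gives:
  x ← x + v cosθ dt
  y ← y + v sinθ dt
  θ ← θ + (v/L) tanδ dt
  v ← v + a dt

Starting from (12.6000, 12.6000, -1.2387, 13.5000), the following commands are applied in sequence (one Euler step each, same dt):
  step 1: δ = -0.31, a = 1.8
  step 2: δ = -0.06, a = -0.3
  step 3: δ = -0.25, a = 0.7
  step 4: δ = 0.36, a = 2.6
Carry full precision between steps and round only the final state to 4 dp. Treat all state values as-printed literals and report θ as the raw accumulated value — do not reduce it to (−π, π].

(12.9784, 4.5361, -1.4544, 14.2200)

after step 1 (δ=-0.31, a=1.8): (13.260202, 10.685644, -1.508976, 13.770000)
after step 2 (δ=-0.06, a=-0.3): (13.387810, 8.624090, -1.560676, 13.725000)
after step 3 (δ=-0.25, a=0.7): (13.408645, 6.565445, -1.779711, 13.830000)
after step 4 (δ=0.36, a=2.6): (12.978396, 4.536052, -1.454358, 14.220000)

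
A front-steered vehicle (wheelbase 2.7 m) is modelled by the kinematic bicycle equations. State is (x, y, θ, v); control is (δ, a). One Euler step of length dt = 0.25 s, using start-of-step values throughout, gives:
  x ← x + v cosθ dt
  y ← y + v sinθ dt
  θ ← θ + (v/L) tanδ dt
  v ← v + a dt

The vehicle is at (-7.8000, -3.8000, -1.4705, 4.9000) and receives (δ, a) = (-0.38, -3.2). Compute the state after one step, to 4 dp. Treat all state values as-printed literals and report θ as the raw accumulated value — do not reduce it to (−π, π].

(-7.6773, -5.0188, -1.6517, 4.1000)

x' = -7.8000 + 4.9000·cos(-1.4705)·0.25 = -7.6773
y' = -3.8000 + 4.9000·sin(-1.4705)·0.25 = -5.0188
θ' = -1.4705 + (4.9000/2.7)·tan(-0.38)·0.25 = -1.6517
v' = 4.9000 − 3.2000·0.25 = 4.1000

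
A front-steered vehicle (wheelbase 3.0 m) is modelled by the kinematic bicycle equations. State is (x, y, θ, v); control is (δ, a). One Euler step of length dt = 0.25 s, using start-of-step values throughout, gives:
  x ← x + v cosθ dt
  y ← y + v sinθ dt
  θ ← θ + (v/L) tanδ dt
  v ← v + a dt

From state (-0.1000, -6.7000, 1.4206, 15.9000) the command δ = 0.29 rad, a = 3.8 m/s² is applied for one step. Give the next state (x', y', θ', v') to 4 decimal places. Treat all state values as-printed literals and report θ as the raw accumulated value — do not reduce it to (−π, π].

(0.4948, -2.7698, 1.8160, 16.8500)

x' = -0.1000 + 15.9000·cos(1.4206)·0.25 = 0.4948
y' = -6.7000 + 15.9000·sin(1.4206)·0.25 = -2.7698
θ' = 1.4206 + (15.9000/3.0)·tan(0.29)·0.25 = 1.8160
v' = 15.9000 + 3.8000·0.25 = 16.8500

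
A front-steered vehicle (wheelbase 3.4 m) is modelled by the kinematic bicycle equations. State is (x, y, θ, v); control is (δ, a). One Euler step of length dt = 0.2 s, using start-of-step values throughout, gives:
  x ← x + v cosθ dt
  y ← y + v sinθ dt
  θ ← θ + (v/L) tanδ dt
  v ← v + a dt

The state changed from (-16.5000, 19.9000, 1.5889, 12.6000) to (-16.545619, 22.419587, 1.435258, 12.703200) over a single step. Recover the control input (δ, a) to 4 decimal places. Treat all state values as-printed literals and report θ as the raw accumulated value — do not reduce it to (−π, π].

a = (v'−v)/dt = (0.103200)/0.2 = 0.5160
Δθ = θ'−θ = -0.153642;  (v·dt/L) = 12.6000·0.2/3.4 = 0.741176
tan δ = Δθ·L/(v·dt) = -0.207295  →  δ = -0.2044

δ = -0.2044, a = 0.5160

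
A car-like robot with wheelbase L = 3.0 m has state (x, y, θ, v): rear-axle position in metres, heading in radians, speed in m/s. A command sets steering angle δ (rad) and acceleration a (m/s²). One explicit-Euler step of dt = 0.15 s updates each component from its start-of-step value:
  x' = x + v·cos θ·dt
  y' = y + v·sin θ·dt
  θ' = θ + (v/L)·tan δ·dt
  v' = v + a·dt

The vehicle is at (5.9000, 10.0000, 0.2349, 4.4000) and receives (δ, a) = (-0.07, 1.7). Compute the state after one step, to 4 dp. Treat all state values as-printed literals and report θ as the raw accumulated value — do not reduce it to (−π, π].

x' = 5.9000 + 4.4000·cos(0.2349)·0.15 = 6.5419
y' = 10.0000 + 4.4000·sin(0.2349)·0.15 = 10.1536
θ' = 0.2349 + (4.4000/3.0)·tan(-0.07)·0.15 = 0.2195
v' = 4.4000 + 1.7000·0.15 = 4.6550

(6.5419, 10.1536, 0.2195, 4.6550)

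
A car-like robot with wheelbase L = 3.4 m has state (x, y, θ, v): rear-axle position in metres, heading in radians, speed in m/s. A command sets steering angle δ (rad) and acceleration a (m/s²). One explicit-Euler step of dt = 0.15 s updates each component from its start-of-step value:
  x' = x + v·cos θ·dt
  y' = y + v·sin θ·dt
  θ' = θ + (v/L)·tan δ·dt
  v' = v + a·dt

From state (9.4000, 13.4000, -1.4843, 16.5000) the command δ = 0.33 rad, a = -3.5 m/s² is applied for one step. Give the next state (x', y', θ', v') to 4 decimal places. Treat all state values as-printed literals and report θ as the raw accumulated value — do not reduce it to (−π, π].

x' = 9.4000 + 16.5000·cos(-1.4843)·0.15 = 9.6138
y' = 13.4000 + 16.5000·sin(-1.4843)·0.15 = 10.9343
θ' = -1.4843 + (16.5000/3.4)·tan(0.33)·0.15 = -1.2350
v' = 16.5000 − 3.5000·0.15 = 15.9750

(9.6138, 10.9343, -1.2350, 15.9750)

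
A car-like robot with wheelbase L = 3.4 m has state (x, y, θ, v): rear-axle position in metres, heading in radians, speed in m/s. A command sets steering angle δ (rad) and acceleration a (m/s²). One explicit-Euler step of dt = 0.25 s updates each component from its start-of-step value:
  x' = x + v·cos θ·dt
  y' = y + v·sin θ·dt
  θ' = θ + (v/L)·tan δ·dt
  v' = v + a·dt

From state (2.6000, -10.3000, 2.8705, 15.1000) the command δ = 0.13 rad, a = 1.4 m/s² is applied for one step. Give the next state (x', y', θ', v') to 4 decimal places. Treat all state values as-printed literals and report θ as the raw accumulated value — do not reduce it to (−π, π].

(-1.0371, -9.2891, 3.0157, 15.4500)

x' = 2.6000 + 15.1000·cos(2.8705)·0.25 = -1.0371
y' = -10.3000 + 15.1000·sin(2.8705)·0.25 = -9.2891
θ' = 2.8705 + (15.1000/3.4)·tan(0.13)·0.25 = 3.0157
v' = 15.1000 + 1.4000·0.25 = 15.4500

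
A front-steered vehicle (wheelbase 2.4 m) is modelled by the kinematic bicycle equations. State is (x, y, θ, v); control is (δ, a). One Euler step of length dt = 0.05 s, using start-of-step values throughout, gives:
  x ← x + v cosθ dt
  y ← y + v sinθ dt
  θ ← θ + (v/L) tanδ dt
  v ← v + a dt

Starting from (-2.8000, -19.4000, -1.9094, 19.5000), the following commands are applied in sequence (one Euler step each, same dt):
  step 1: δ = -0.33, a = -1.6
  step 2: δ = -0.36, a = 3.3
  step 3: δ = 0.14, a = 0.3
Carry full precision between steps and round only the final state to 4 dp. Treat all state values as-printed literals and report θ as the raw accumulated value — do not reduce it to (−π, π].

(-4.1473, -21.9732, -2.1433, 19.6000)

after step 1 (δ=-0.33, a=-1.6): (-3.123866, -20.319639, -2.048551, 19.420000)
after step 2 (δ=-0.36, a=3.3): (-3.570318, -21.181916, -2.200837, 19.585000)
after step 3 (δ=0.14, a=0.3): (-4.147271, -21.973153, -2.143338, 19.600000)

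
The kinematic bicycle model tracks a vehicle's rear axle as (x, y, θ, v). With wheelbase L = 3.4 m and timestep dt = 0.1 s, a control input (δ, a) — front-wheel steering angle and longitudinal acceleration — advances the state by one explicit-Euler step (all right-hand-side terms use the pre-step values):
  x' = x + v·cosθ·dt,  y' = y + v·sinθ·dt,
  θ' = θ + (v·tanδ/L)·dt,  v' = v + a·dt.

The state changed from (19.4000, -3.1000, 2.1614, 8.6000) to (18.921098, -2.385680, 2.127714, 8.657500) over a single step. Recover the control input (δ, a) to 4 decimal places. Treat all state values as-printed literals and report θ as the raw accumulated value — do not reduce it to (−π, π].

δ = -0.1324, a = 0.5750

a = (v'−v)/dt = (0.057500)/0.1 = 0.5750
Δθ = θ'−θ = -0.033686;  (v·dt/L) = 8.6000·0.1/3.4 = 0.252941
tan δ = Δθ·L/(v·dt) = -0.133177  →  δ = -0.1324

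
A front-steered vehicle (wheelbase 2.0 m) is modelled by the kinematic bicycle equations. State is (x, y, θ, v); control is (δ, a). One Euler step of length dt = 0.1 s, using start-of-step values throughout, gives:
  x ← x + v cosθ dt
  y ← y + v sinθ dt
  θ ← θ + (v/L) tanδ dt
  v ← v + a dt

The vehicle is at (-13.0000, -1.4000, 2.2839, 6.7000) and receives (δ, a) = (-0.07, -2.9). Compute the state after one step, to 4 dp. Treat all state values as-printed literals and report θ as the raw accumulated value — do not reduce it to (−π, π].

x' = -13.0000 + 6.7000·cos(2.2839)·0.1 = -13.4383
y' = -1.4000 + 6.7000·sin(2.2839)·0.1 = -0.8933
θ' = 2.2839 + (6.7000/2.0)·tan(-0.07)·0.1 = 2.2604
v' = 6.7000 − 2.9000·0.1 = 6.4100

(-13.4383, -0.8933, 2.2604, 6.4100)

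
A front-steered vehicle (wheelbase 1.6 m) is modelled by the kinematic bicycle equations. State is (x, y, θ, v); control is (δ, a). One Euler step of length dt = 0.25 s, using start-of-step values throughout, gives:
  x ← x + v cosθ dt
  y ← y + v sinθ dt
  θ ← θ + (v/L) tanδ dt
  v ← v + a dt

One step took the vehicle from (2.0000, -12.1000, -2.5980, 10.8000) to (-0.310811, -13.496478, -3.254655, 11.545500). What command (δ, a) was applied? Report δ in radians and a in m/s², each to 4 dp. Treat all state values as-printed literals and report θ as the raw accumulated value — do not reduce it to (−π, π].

δ = -0.3711, a = 2.9820

a = (v'−v)/dt = (0.745500)/0.25 = 2.9820
Δθ = θ'−θ = -0.656655;  (v·dt/L) = 10.8000·0.25/1.6 = 1.687500
tan δ = Δθ·L/(v·dt) = -0.389129  →  δ = -0.3711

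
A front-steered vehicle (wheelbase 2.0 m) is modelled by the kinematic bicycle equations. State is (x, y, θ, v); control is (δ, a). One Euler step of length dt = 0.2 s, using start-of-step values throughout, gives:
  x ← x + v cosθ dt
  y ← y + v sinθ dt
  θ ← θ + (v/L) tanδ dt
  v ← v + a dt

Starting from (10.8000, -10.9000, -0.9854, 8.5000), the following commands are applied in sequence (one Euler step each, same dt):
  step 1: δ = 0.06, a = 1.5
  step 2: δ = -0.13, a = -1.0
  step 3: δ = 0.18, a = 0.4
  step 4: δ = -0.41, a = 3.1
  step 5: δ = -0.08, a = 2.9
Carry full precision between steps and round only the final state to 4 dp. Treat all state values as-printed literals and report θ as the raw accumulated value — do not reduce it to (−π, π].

after step 1 (δ=0.06, a=1.5): (11.739301, -12.316938, -0.934339, 8.800000)
after step 2 (δ=-0.13, a=-1.0): (12.785357, -13.732341, -1.049388, 8.600000)
after step 3 (δ=0.18, a=0.4): (13.642093, -15.223785, -0.892894, 8.680000)
after step 4 (δ=-0.41, a=3.1): (14.730844, -16.575938, -1.270154, 9.300000)
after step 5 (δ=-0.08, a=2.9): (15.281654, -18.352510, -1.344713, 9.880000)

(15.2817, -18.3525, -1.3447, 9.8800)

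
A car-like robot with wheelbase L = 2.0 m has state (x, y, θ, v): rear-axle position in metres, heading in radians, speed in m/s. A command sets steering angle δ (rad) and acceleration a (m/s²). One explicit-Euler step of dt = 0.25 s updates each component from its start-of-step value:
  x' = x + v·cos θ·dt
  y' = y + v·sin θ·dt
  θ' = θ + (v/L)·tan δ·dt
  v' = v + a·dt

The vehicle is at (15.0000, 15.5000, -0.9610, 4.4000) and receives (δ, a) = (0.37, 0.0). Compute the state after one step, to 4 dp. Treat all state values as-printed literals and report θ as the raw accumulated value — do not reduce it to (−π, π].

x' = 15.0000 + 4.4000·cos(-0.9610)·0.25 = 15.6300
y' = 15.5000 + 4.4000·sin(-0.9610)·0.25 = 14.5983
θ' = -0.9610 + (4.4000/2.0)·tan(0.37)·0.25 = -0.7477
v' = 4.4000 + 0.0000·0.25 = 4.4000

(15.6300, 14.5983, -0.7477, 4.4000)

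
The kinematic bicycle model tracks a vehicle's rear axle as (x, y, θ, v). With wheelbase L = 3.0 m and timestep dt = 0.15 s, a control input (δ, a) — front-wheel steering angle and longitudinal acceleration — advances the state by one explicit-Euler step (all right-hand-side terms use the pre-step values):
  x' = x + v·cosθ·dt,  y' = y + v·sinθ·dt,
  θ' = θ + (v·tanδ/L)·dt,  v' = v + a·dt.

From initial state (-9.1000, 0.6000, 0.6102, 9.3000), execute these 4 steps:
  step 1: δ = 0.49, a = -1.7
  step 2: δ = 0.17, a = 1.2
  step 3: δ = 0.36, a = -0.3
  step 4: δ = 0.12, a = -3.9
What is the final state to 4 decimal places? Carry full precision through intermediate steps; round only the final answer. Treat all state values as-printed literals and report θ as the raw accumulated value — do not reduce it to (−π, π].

(-5.6360, 4.7731, 1.1648, 8.5950)

after step 1 (δ=0.49, a=-1.7): (-7.956751, 1.399379, 0.858225, 9.045000)
after step 2 (δ=0.17, a=1.2): (-7.069733, 2.426009, 0.935857, 9.225000)
after step 3 (δ=0.36, a=-0.3): (-6.248992, 3.540077, 1.109473, 9.180000)
after step 4 (δ=0.12, a=-3.9): (-5.636043, 4.773132, 1.164819, 8.595000)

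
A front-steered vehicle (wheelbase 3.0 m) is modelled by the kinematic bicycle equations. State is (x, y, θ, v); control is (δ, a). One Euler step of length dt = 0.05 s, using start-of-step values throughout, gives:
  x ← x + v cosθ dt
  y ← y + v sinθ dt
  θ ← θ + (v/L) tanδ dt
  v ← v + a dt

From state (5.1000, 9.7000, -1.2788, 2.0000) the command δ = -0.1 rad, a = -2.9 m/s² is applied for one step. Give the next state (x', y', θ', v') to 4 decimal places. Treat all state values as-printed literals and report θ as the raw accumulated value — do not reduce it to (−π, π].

(5.1288, 9.6042, -1.2821, 1.8550)

x' = 5.1000 + 2.0000·cos(-1.2788)·0.05 = 5.1288
y' = 9.7000 + 2.0000·sin(-1.2788)·0.05 = 9.6042
θ' = -1.2788 + (2.0000/3.0)·tan(-0.1)·0.05 = -1.2821
v' = 2.0000 − 2.9000·0.05 = 1.8550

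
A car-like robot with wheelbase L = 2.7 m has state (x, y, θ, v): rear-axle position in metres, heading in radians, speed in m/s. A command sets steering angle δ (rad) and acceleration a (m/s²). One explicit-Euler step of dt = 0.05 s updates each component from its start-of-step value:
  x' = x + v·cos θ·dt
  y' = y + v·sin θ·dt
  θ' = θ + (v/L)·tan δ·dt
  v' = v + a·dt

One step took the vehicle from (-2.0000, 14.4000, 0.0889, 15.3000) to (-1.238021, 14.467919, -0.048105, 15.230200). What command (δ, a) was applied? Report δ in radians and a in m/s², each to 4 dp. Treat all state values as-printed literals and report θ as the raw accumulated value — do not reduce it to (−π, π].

a = (v'−v)/dt = (-0.069800)/0.05 = -1.3960
Δθ = θ'−θ = -0.137005;  (v·dt/L) = 15.3000·0.05/2.7 = 0.283333
tan δ = Δθ·L/(v·dt) = -0.483547  →  δ = -0.4504

δ = -0.4504, a = -1.3960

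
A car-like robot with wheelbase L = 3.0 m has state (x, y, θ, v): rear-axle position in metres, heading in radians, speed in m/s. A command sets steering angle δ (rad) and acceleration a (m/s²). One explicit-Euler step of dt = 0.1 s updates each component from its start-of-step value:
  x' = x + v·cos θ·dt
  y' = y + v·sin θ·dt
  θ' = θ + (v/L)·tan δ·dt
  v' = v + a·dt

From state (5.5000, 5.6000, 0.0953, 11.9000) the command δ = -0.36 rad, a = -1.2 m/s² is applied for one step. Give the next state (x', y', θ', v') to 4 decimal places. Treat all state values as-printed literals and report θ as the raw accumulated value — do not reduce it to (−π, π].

(6.6846, 5.7132, -0.0540, 11.7800)

x' = 5.5000 + 11.9000·cos(0.0953)·0.1 = 6.6846
y' = 5.6000 + 11.9000·sin(0.0953)·0.1 = 5.7132
θ' = 0.0953 + (11.9000/3.0)·tan(-0.36)·0.1 = -0.0540
v' = 11.9000 − 1.2000·0.1 = 11.7800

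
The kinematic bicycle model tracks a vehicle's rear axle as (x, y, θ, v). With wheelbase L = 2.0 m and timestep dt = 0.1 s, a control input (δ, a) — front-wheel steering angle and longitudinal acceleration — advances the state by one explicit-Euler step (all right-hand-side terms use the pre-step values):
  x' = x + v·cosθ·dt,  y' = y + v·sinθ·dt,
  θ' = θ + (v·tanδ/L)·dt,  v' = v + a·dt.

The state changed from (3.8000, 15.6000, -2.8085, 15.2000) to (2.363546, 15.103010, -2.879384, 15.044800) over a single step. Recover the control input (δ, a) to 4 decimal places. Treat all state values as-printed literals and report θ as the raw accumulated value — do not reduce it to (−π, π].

δ = -0.0930, a = -1.5520

a = (v'−v)/dt = (-0.155200)/0.1 = -1.5520
Δθ = θ'−θ = -0.070884;  (v·dt/L) = 15.2000·0.1/2.0 = 0.760000
tan δ = Δθ·L/(v·dt) = -0.093268  →  δ = -0.0930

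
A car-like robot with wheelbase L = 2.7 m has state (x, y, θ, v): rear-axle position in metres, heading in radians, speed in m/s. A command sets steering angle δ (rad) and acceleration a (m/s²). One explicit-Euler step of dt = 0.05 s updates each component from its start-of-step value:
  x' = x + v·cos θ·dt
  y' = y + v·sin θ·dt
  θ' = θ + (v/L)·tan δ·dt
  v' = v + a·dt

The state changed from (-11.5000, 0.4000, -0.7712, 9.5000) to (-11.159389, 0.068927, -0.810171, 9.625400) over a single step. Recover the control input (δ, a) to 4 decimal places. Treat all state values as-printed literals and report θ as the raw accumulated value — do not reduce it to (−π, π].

δ = -0.2180, a = 2.5080

a = (v'−v)/dt = (0.125400)/0.05 = 2.5080
Δθ = θ'−θ = -0.038971;  (v·dt/L) = 9.5000·0.05/2.7 = 0.175926
tan δ = Δθ·L/(v·dt) = -0.221519  →  δ = -0.2180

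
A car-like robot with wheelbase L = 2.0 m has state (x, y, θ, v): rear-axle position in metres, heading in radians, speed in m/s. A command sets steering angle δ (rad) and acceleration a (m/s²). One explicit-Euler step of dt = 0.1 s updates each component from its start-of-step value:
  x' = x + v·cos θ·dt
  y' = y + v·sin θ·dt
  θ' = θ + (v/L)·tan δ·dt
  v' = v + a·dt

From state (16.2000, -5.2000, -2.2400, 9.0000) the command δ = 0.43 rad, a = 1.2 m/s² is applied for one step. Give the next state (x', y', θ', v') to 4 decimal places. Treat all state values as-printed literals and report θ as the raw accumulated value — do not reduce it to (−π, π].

x' = 16.2000 + 9.0000·cos(-2.2400)·0.1 = 15.6417
y' = -5.2000 + 9.0000·sin(-2.2400)·0.1 = -5.9059
θ' = -2.2400 + (9.0000/2.0)·tan(0.43)·0.1 = -2.0336
v' = 9.0000 + 1.2000·0.1 = 9.1200

(15.6417, -5.9059, -2.0336, 9.1200)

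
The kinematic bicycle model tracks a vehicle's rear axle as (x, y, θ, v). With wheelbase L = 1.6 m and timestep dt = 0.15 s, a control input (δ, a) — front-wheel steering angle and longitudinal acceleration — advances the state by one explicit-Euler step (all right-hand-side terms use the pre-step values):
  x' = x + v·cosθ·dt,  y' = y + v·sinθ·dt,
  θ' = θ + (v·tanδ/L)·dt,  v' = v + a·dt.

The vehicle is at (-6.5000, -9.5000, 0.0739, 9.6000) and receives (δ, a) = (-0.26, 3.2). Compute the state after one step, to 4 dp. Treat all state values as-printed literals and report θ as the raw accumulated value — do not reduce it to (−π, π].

x' = -6.5000 + 9.6000·cos(0.0739)·0.15 = -5.0639
y' = -9.5000 + 9.6000·sin(0.0739)·0.15 = -9.3937
θ' = 0.0739 + (9.6000/1.6)·tan(-0.26)·0.15 = -0.1655
v' = 9.6000 + 3.2000·0.15 = 10.0800

(-5.0639, -9.3937, -0.1655, 10.0800)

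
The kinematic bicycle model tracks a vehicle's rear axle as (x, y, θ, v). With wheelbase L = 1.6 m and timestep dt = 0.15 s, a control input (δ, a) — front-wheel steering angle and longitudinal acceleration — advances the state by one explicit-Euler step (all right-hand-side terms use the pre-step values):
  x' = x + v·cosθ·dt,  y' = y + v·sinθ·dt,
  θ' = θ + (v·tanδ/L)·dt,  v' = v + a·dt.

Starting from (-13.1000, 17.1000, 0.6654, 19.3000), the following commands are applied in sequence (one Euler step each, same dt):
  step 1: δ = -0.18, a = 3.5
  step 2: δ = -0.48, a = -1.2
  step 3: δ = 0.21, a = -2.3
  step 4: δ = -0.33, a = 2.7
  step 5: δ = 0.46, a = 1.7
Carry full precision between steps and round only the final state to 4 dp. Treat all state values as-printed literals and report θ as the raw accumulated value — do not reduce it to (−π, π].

(-0.8925, 15.2062, 0.0566, 19.9600)

after step 1 (δ=-0.18, a=3.5): (-10.822591, 18.887297, 0.336149, 19.825000)
after step 2 (δ=-0.48, a=-1.2): (-8.015276, 19.868201, -0.631455, 19.645000)
after step 3 (δ=0.21, a=-2.3): (-5.636749, 18.128675, -0.238907, 19.300000)
after step 4 (δ=-0.33, a=2.7): (-2.823975, 17.443601, -0.858663, 19.705000)
after step 5 (δ=0.46, a=1.7): (-0.892539, 15.206189, 0.056602, 19.960000)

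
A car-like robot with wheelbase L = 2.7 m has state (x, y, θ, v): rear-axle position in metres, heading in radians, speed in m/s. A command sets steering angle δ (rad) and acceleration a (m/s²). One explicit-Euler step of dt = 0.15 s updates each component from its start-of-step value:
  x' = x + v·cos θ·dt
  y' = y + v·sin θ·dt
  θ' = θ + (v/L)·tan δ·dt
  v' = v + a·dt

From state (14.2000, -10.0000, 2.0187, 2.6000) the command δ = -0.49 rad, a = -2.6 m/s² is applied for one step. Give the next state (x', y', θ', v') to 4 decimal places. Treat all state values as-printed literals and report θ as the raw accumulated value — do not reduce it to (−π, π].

x' = 14.2000 + 2.6000·cos(2.0187)·0.15 = 14.0311
y' = -10.0000 + 2.6000·sin(2.0187)·0.15 = -9.6485
θ' = 2.0187 + (2.6000/2.7)·tan(-0.49)·0.15 = 1.9417
v' = 2.6000 − 2.6000·0.15 = 2.2100

(14.0311, -9.6485, 1.9417, 2.2100)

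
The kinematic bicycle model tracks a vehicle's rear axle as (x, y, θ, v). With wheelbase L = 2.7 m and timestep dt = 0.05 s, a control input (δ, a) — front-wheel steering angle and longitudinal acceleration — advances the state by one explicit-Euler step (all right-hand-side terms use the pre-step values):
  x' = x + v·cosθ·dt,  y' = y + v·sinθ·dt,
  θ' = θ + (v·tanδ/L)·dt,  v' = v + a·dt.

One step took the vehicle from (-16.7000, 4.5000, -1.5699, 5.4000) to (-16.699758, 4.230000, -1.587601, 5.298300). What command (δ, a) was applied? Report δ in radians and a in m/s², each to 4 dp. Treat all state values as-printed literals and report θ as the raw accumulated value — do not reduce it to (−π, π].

a = (v'−v)/dt = (-0.101700)/0.05 = -2.0340
Δθ = θ'−θ = -0.017701;  (v·dt/L) = 5.4000·0.05/2.7 = 0.100000
tan δ = Δθ·L/(v·dt) = -0.177010  →  δ = -0.1752

δ = -0.1752, a = -2.0340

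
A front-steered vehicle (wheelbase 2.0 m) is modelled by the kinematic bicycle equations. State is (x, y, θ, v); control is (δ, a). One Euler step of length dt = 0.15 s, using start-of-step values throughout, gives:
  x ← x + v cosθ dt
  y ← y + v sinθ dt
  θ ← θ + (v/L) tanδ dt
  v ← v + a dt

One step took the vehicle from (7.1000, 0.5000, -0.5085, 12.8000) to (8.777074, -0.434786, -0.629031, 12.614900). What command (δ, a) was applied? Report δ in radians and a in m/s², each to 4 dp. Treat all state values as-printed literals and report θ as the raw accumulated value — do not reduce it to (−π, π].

a = (v'−v)/dt = (-0.185100)/0.15 = -1.2340
Δθ = θ'−θ = -0.120531;  (v·dt/L) = 12.8000·0.15/2.0 = 0.960000
tan δ = Δθ·L/(v·dt) = -0.125553  →  δ = -0.1249

δ = -0.1249, a = -1.2340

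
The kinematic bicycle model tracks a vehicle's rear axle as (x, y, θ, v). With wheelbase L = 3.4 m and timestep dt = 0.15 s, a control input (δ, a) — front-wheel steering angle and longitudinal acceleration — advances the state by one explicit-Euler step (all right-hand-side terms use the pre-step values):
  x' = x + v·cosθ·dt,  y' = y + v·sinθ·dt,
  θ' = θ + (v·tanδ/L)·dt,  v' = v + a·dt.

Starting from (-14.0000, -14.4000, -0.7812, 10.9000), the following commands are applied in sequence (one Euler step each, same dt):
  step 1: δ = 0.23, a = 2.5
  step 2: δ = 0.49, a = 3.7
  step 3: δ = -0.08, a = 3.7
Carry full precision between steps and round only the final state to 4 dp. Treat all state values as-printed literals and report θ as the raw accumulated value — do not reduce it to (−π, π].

(-9.8798, -17.2960, -0.4451, 12.3850)

after step 1 (δ=0.23, a=2.5): (-12.839037, -15.551256, -0.668605, 11.275000)
after step 2 (δ=0.49, a=3.7): (-11.511934, -16.599648, -0.403283, 11.830000)
after step 3 (δ=-0.08, a=3.7): (-9.879789, -17.296033, -0.445125, 12.385000)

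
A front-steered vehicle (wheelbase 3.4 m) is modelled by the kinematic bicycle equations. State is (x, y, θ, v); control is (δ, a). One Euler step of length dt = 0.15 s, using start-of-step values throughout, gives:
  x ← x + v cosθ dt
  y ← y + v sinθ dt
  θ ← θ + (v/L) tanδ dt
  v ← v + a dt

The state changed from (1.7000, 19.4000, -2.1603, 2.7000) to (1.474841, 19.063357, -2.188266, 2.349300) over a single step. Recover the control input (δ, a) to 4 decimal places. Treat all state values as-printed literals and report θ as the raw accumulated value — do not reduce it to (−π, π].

a = (v'−v)/dt = (-0.350700)/0.15 = -2.3380
Δθ = θ'−θ = -0.027966;  (v·dt/L) = 2.7000·0.15/3.4 = 0.119118
tan δ = Δθ·L/(v·dt) = -0.234776  →  δ = -0.2306

δ = -0.2306, a = -2.3380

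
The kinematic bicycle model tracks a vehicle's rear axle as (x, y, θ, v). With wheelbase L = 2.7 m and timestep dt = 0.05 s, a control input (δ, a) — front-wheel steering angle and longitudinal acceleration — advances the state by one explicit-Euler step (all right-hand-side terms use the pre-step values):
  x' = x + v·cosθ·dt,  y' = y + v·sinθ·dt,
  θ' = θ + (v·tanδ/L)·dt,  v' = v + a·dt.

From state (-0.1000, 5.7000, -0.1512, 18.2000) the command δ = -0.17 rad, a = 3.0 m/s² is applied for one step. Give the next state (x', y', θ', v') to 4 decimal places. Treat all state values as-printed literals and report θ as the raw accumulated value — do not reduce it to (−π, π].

(0.7996, 5.5629, -0.2091, 18.3500)

x' = -0.1000 + 18.2000·cos(-0.1512)·0.05 = 0.7996
y' = 5.7000 + 18.2000·sin(-0.1512)·0.05 = 5.5629
θ' = -0.1512 + (18.2000/2.7)·tan(-0.17)·0.05 = -0.2091
v' = 18.2000 + 3.0000·0.05 = 18.3500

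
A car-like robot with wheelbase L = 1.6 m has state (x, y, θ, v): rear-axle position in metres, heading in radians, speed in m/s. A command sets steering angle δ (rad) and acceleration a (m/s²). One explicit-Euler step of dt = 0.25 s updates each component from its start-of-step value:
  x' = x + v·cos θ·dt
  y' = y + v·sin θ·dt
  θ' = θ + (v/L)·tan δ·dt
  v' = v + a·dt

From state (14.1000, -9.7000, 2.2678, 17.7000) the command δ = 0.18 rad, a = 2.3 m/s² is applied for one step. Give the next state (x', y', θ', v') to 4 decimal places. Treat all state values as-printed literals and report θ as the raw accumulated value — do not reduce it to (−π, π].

(11.2595, -6.3070, 2.7711, 18.2750)

x' = 14.1000 + 17.7000·cos(2.2678)·0.25 = 11.2595
y' = -9.7000 + 17.7000·sin(2.2678)·0.25 = -6.3070
θ' = 2.2678 + (17.7000/1.6)·tan(0.18)·0.25 = 2.7711
v' = 17.7000 + 2.3000·0.25 = 18.2750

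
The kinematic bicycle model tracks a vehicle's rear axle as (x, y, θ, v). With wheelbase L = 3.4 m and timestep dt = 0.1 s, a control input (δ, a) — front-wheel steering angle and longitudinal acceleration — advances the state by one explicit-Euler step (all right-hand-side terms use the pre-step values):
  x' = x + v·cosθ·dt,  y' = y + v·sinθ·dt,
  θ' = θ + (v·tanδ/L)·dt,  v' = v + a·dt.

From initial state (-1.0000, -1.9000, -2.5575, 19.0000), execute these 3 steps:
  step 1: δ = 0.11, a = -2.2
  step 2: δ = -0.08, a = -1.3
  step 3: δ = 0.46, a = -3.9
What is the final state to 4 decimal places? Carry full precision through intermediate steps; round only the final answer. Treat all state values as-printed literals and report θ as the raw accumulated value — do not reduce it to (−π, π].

(-5.6224, -5.1334, -2.2683, 18.2600)

after step 1 (δ=0.11, a=-2.2): (-2.585004, -2.947741, -2.495780, 18.780000)
after step 2 (δ=-0.08, a=-1.3): (-4.084796, -4.078011, -2.540063, 18.650000)
after step 3 (δ=0.46, a=-3.9): (-5.622434, -5.133422, -2.268295, 18.260000)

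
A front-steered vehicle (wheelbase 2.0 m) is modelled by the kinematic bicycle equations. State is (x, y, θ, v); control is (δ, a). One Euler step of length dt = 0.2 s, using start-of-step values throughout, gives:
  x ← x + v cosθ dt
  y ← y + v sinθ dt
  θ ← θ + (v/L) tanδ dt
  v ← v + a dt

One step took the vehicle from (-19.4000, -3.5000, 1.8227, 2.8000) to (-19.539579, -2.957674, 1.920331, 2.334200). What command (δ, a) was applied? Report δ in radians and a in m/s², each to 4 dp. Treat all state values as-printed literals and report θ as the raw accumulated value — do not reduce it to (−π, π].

a = (v'−v)/dt = (-0.465800)/0.2 = -2.3290
Δθ = θ'−θ = 0.097631;  (v·dt/L) = 2.8000·0.2/2.0 = 0.280000
tan δ = Δθ·L/(v·dt) = 0.348682  →  δ = 0.3355

δ = 0.3355, a = -2.3290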